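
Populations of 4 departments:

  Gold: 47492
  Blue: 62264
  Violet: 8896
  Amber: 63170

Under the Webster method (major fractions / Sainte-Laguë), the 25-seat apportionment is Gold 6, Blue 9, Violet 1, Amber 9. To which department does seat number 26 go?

Priority for the next seat is population ÷ (current seats + 0.5).
Priorities: Gold 7306.462, Blue 6554.105, Violet 5930.667, Amber 6649.474.
Highest priority: Gold.

Gold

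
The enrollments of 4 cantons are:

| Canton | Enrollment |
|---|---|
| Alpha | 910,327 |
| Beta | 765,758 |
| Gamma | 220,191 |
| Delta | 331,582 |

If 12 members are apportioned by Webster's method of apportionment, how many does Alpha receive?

Standard divisor 2227858/12 ≈ 185654.833; standard quotas: Alpha 4.903, Beta 4.125, Gamma 1.186, Delta 1.786.
Rounding to the nearest integer gives Alpha 5, Beta 4, Gamma 1, Delta 2 — total 12, matching the house size, so no adjustment is needed.
Alpha receives 5.

5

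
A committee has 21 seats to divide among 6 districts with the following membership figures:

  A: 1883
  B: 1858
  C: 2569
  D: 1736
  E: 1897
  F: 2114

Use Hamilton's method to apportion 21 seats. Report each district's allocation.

A 3, B 3, C 5, D 3, E 3, F 4

The standard divisor is 12057/21 ≈ 574.143.
Standard quotas: A 3.280, B 3.236, C 4.474, D 3.024, E 3.304, F 3.682.
Lower quotas: A 3, B 3, C 4, D 3, E 3, F 3 (sum 19, leaving 2 seats).
Remainders in descending order: F 0.682, C 0.474, E 0.304, A 0.280, B 0.236, D 0.024.
The surplus seats go to F, C.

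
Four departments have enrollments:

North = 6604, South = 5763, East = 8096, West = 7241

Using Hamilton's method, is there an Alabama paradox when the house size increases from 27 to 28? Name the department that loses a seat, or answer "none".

none

At 27 seats: North 6, South 6, East 8, West 7.
At 28 seats: North 7, South 6, East 8, West 7.
No department's allocation decreased.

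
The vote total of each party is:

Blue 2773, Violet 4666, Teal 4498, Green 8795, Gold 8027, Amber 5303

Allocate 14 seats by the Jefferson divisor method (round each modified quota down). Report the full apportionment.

Blue 1; Violet 2; Teal 2; Green 4; Gold 3; Amber 2

Standard divisor 34062/14 ≈ 2433; standard quotas: Blue 1.140, Violet 1.918, Teal 1.849, Green 3.615, Gold 3.299, Amber 2.180.
Rounding down gives 1, 1, 1, 3, 3, 2 = 11 seats, so the divisor must be adjusted.
With modified divisor 2100: modified quotas Blue 1.320, Violet 2.222, Teal 2.142, Green 4.188, Gold 3.822, Amber 2.525.
Rounding down: Blue 1, Violet 2, Teal 2, Green 4, Gold 3, Amber 2 (total 14).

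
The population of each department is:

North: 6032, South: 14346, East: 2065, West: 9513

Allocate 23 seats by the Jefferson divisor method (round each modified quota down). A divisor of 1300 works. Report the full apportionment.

North=4, South=11, East=1, West=7

With modified divisor 1300: modified quotas North 4.640, South 11.035, East 1.588, West 7.318.
Rounding down: North 4, South 11, East 1, West 7 (total 23).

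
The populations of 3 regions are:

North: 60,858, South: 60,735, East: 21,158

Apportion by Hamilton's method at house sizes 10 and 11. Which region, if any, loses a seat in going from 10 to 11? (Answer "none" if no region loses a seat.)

At 10 seats: North 4, South 4, East 2.
At 11 seats: North 5, South 5, East 1.
East drops from 2 to 1.

East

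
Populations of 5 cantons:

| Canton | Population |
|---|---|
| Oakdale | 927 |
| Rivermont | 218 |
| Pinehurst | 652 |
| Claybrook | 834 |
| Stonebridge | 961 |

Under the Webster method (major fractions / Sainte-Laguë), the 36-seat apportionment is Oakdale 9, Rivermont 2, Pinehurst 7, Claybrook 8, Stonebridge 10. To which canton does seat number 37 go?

Claybrook

Priority for the next seat is population ÷ (current seats + 0.5).
Priorities: Oakdale 97.579, Rivermont 87.200, Pinehurst 86.933, Claybrook 98.118, Stonebridge 91.524.
Highest priority: Claybrook.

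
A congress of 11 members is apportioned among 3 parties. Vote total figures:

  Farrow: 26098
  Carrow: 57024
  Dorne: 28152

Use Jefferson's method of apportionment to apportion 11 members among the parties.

Standard divisor 111274/11 ≈ 10115.818; standard quotas: Farrow 2.580, Carrow 5.637, Dorne 2.783.
Rounding down gives 2, 5, 2 = 9 seats, so the divisor must be adjusted.
With modified divisor 9000: modified quotas Farrow 2.900, Carrow 6.336, Dorne 3.128.
Rounding down: Farrow 2, Carrow 6, Dorne 3 (total 11).

Farrow 2; Carrow 6; Dorne 3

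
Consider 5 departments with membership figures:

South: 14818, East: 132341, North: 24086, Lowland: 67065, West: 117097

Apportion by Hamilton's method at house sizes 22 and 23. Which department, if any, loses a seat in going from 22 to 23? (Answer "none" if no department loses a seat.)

At 22 seats: South 1, East 8, North 2, Lowland 4, West 7.
At 23 seats: South 1, East 9, North 1, Lowland 4, West 8.
North drops from 2 to 1.

North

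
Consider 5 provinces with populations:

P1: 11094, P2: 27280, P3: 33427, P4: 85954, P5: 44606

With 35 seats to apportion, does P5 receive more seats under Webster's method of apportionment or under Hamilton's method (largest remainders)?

Webster: P1 2, P2 5, P3 6, P4 14, P5 8.
Hamilton: P1 2, P2 5, P3 6, P4 15, P5 7.
P5 gets 8 under Webster and 7 under Hamilton.

Webster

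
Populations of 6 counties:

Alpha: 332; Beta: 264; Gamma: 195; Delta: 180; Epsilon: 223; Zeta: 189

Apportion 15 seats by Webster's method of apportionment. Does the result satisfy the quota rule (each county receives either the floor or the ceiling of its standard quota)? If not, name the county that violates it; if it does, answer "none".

Standard quotas: Alpha 3.601, Beta 2.863, Gamma 2.115, Delta 1.952, Epsilon 2.419, Zeta 2.050.
Webster allocation: Alpha 4, Beta 3, Gamma 2, Delta 2, Epsilon 2, Zeta 2.
Every allocation lies between the lower and upper quota.

none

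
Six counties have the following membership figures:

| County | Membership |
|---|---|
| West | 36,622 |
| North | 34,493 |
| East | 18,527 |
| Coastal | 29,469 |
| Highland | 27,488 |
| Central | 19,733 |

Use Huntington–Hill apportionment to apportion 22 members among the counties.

West: 5, North: 4, East: 2, Coastal: 4, Highland: 4, Central: 3

With divisor 7824: modified quotas West 4.681, North 4.409, East 2.368, Coastal 3.766, Highland 3.513, Central 2.522.
Geometric-mean thresholds: West √(4·5)=4.472, North √(4·5)=4.472, East √(2·3)=2.449, Coastal √(3·4)=3.464, Highland √(3·4)=3.464, Central √(2·3)=2.449.
Each quota rounded against its threshold gives West 5, North 4, East 2, Coastal 4, Highland 4, Central 3 (total 22).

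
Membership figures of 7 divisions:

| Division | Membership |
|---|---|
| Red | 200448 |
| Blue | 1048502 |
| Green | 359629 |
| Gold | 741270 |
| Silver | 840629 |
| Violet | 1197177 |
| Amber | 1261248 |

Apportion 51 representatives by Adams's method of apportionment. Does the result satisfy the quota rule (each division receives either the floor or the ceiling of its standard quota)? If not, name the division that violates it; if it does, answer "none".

Standard quotas: Red 1.810, Blue 9.466, Green 3.247, Gold 6.692, Silver 7.589, Violet 10.808, Amber 11.387.
Adams allocation: Red 2, Blue 9, Green 4, Gold 7, Silver 8, Violet 10, Amber 11.
Every allocation lies between the lower and upper quota.

none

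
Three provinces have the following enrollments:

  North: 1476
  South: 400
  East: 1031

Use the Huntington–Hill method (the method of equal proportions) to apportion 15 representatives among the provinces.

North=8; South=2; East=5

With divisor 193: modified quotas North 7.648, South 2.073, East 5.342.
Geometric-mean thresholds: North √(7·8)=7.483, South √(2·3)=2.449, East √(5·6)=5.477.
Each quota rounded against its threshold gives North 8, South 2, East 5 (total 15).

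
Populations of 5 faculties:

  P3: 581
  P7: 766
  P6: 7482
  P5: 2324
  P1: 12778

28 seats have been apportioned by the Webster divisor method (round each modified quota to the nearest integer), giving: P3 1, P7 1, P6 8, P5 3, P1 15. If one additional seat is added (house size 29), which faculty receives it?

P6

Priority for the next seat is population ÷ (current seats + 0.5).
Priorities: P3 387.333, P7 510.667, P6 880.235, P5 664.000, P1 824.387.
Highest priority: P6.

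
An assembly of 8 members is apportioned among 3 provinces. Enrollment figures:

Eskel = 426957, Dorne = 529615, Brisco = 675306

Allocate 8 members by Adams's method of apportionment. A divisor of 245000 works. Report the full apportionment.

Eskel=2, Dorne=3, Brisco=3

With modified divisor 245000: modified quotas Eskel 1.743, Dorne 2.162, Brisco 2.756.
Rounding up: Eskel 2, Dorne 3, Brisco 3 (total 8).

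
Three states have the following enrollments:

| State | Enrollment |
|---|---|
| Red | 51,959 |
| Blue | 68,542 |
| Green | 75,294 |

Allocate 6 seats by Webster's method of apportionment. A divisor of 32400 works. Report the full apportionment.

Red 2, Blue 2, Green 2

With modified divisor 32400: modified quotas Red 1.604, Blue 2.115, Green 2.324.
Rounding to the nearest integer: Red 2, Blue 2, Green 2 (total 6).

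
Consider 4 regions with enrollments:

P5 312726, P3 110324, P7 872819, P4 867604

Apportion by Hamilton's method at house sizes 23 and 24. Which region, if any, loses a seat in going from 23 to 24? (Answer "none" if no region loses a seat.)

P5

At 23 seats: P5 4, P3 1, P7 9, P4 9.
At 24 seats: P5 3, P3 1, P7 10, P4 10.
P5 drops from 4 to 3.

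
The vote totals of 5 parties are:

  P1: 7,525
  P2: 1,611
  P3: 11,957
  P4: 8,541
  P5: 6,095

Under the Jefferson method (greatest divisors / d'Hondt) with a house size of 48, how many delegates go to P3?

16

Standard divisor 35729/48 ≈ 744.354; standard quotas: P1 10.109, P2 2.164, P3 16.064, P4 11.474, P5 8.188.
Rounding down gives 10, 2, 16, 11, 8 = 47 seats, so the divisor must be adjusted.
With modified divisor 710: modified quotas P1 10.599, P2 2.269, P3 16.841, P4 12.030, P5 8.585.
Rounding down: P1 10, P2 2, P3 16, P4 12, P5 8 (total 48).
P3 receives 16.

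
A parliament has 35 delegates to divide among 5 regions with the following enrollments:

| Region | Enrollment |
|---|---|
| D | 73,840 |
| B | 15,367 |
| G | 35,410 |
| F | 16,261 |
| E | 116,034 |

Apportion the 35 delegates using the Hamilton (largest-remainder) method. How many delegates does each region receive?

D 10, B 2, G 5, F 2, E 16

Total 256912; standard divisor 256912/35 ≈ 7340.343.
Standard quotas: D 10.0595, B 2.0935, G 4.8240, F 2.2153, E 15.8077.
Lower quotas: D 10, B 2, G 4, F 2, E 15 (sum 33, leaving 2 seats).
Remainders in descending order: G 0.8240, E 0.8077, F 0.2153, B 0.0935, D 0.0595.
Largest remainders: G, E receive the extra seats.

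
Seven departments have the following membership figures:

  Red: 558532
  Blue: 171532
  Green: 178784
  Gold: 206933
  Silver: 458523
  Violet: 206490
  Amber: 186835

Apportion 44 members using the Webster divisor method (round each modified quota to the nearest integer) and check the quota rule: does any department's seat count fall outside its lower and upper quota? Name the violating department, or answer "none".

none

Standard quotas: Red 12.490, Blue 3.836, Green 3.998, Gold 4.627, Silver 10.253, Violet 4.618, Amber 4.178.
Webster allocation: Red 12, Blue 4, Green 4, Gold 5, Silver 10, Violet 5, Amber 4.
Every allocation lies between the lower and upper quota.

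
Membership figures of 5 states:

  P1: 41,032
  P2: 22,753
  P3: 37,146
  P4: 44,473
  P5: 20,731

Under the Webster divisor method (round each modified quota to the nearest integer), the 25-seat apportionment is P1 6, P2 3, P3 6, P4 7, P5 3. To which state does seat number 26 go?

P2

Priority for the next seat is population ÷ (current seats + 0.5).
Priorities: P1 6312.615, P2 6500.857, P3 5714.769, P4 5929.733, P5 5923.143.
Highest priority: P2.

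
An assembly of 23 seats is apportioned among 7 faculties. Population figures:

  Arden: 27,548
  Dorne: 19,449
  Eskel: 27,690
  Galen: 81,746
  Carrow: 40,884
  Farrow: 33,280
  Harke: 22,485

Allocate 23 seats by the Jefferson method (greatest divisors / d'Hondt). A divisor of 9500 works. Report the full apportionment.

With modified divisor 9500: modified quotas Arden 2.900, Dorne 2.047, Eskel 2.915, Galen 8.605, Carrow 4.304, Farrow 3.503, Harke 2.367.
Rounding down: Arden 2, Dorne 2, Eskel 2, Galen 8, Carrow 4, Farrow 3, Harke 2 (total 23).

Arden 2; Dorne 2; Eskel 2; Galen 8; Carrow 4; Farrow 3; Harke 2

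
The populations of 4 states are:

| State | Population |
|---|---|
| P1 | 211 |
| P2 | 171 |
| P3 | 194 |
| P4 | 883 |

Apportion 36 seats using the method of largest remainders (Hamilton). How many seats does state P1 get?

5

The standard divisor is 1459/36 ≈ 40.528.
Standard quotas: P1 5.206, P2 4.219, P3 4.787, P4 21.788.
Lower quotas: P1 5, P2 4, P3 4, P4 21 (sum 34, leaving 2 seats).
Remainders in descending order: P4 0.788, P3 0.787, P2 0.219, P1 0.206.
Largest remainders: P4, P3 receive the extra seats.
P1 receives 5.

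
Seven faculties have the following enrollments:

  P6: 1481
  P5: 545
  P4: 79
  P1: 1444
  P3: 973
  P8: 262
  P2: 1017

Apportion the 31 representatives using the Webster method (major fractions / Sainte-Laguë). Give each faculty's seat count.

P6=8; P5=3; P4=0; P1=8; P3=5; P8=1; P2=6

Standard divisor 5801/31 ≈ 187.129; standard quotas: P6 7.914, P5 2.912, P4 0.422, P1 7.717, P3 5.200, P8 1.400, P2 5.435.
Rounding to the nearest integer gives 8, 3, 0, 8, 5, 1, 5 = 30 seats, so the divisor must be adjusted.
With modified divisor 180: modified quotas P6 8.228, P5 3.028, P4 0.439, P1 8.022, P3 5.406, P8 1.456, P2 5.650.
Rounding to the nearest integer: P6 8, P5 3, P4 0, P1 8, P3 5, P8 1, P2 6 (total 31).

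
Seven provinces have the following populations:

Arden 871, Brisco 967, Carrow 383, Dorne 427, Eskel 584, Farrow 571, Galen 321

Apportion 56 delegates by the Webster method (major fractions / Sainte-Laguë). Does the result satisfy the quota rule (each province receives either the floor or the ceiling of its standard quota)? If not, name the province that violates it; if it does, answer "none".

none

Standard quotas: Arden 11.827, Brisco 13.131, Carrow 5.201, Dorne 5.798, Eskel 7.930, Farrow 7.754, Galen 4.359.
Webster allocation: Arden 12, Brisco 13, Carrow 5, Dorne 6, Eskel 8, Farrow 8, Galen 4.
Every allocation lies between the lower and upper quota.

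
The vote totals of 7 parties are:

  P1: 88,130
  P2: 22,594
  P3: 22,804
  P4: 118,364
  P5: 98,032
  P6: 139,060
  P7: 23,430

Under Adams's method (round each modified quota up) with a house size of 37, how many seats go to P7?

2

Standard divisor 512414/37 ≈ 13849.027; standard quotas: P1 6.364, P2 1.631, P3 1.647, P4 8.547, P5 7.079, P6 10.041, P7 1.692.
Rounding up gives 7, 2, 2, 9, 8, 11, 2 = 41 seats, so the divisor must be adjusted.
With modified divisor 15100: modified quotas P1 5.836, P2 1.496, P3 1.510, P4 7.839, P5 6.492, P6 9.209, P7 1.552.
Rounding up: P1 6, P2 2, P3 2, P4 8, P5 7, P6 10, P7 2 (total 37).
P7 receives 2.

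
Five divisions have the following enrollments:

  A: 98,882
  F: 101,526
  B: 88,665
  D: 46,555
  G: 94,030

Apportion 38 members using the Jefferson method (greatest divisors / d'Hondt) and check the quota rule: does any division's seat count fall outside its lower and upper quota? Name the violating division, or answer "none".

Standard quotas: A 8.745, F 8.979, B 7.842, D 4.117, G 8.316.
Jefferson allocation: A 9, F 9, B 8, D 4, G 8.
Every allocation lies between the lower and upper quota.

none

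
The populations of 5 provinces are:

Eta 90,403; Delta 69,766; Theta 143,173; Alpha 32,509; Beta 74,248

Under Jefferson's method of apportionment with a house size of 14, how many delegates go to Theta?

Standard divisor 410099/14 ≈ 29292.786; standard quotas: Eta 3.086, Delta 2.382, Theta 4.888, Alpha 1.110, Beta 2.535.
Rounding down gives 3, 2, 4, 1, 2 = 12 seats, so the divisor must be adjusted.
With modified divisor 24300: modified quotas Eta 3.720, Delta 2.871, Theta 5.892, Alpha 1.338, Beta 3.055.
Rounding down: Eta 3, Delta 2, Theta 5, Alpha 1, Beta 3 (total 14).
Theta receives 5.

5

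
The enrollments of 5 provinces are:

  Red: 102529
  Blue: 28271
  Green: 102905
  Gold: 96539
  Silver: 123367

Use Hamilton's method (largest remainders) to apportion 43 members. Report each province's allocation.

The standard divisor is 453611/43 ≈ 10549.093.
Standard quotas: Red 9.7192, Blue 2.6799, Green 9.7549, Gold 9.1514, Silver 11.6946.
Lower quotas: Red 9, Blue 2, Green 9, Gold 9, Silver 11 (sum 40, leaving 3 seats).
Remainders in descending order: Green 0.7549, Red 0.7192, Silver 0.6946, Blue 0.6799, Gold 0.1514.
The surplus seats go to Green, Red, Silver.

Red: 10, Blue: 2, Green: 10, Gold: 9, Silver: 12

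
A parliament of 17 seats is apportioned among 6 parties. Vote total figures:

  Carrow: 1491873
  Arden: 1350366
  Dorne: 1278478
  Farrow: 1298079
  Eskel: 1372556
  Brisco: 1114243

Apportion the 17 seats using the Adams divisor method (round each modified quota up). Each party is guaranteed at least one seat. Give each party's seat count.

Standard divisor 7905595/17 ≈ 465035; standard quotas: Carrow 3.208, Arden 2.904, Dorne 2.749, Farrow 2.791, Eskel 2.952, Brisco 2.396.
Rounding up gives 4, 3, 3, 3, 3, 3 = 19 seats, so the divisor must be adjusted.
With modified divisor 598200: modified quotas Carrow 2.494, Arden 2.257, Dorne 2.137, Farrow 2.170, Eskel 2.294, Brisco 1.863.
Rounding up: Carrow 3, Arden 3, Dorne 3, Farrow 3, Eskel 3, Brisco 2 (total 17).

Carrow 3; Arden 3; Dorne 3; Farrow 3; Eskel 3; Brisco 2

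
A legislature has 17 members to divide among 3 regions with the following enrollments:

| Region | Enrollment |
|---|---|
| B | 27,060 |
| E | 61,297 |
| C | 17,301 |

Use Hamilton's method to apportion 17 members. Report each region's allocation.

B 4, E 10, C 3

The standard divisor is 105658/17 ≈ 6215.176.
Standard quotas: B 4.3539, E 9.8625, C 2.7837.
Lower quotas: B 4, E 9, C 2 (sum 15, leaving 2 seats).
Remainders in descending order: E 0.8625, C 0.7837, B 0.3539.
The surplus seats go to E, C.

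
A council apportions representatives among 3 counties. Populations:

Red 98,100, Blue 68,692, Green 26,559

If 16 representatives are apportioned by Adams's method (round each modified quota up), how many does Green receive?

2

Standard divisor 193351/16 ≈ 12084.438; standard quotas: Red 8.118, Blue 5.684, Green 2.198.
Rounding up gives 9, 6, 3 = 18 seats, so the divisor must be adjusted.
With modified divisor 13500: modified quotas Red 7.267, Blue 5.088, Green 1.967.
Rounding up: Red 8, Blue 6, Green 2 (total 16).
Green receives 2.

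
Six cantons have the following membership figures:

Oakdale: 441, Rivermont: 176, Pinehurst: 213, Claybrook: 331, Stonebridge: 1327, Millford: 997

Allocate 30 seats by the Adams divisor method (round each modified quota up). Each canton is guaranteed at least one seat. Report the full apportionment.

Oakdale=4, Rivermont=2, Pinehurst=2, Claybrook=3, Stonebridge=11, Millford=8

Standard divisor 3485/30 ≈ 116.167; standard quotas: Oakdale 3.796, Rivermont 1.515, Pinehurst 1.834, Claybrook 2.849, Stonebridge 11.423, Millford 8.582.
Rounding up gives 4, 2, 2, 3, 12, 9 = 32 seats, so the divisor must be adjusted.
With modified divisor 130: modified quotas Oakdale 3.392, Rivermont 1.354, Pinehurst 1.638, Claybrook 2.546, Stonebridge 10.208, Millford 7.669.
Rounding up: Oakdale 4, Rivermont 2, Pinehurst 2, Claybrook 3, Stonebridge 11, Millford 8 (total 30).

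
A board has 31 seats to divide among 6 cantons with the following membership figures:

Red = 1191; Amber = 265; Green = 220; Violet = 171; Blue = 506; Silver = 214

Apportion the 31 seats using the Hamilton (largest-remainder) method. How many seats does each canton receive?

The standard divisor is 2567/31 ≈ 82.806.
Standard quotas: Red 14.383, Amber 3.200, Green 2.657, Violet 2.065, Blue 6.111, Silver 2.584.
Lower quotas: Red 14, Amber 3, Green 2, Violet 2, Blue 6, Silver 2 (sum 29, leaving 2 seats).
Remainders in descending order: Green 0.657, Silver 0.584, Red 0.383, Amber 0.200, Blue 0.111, Violet 0.065.
Largest remainders: Green, Silver receive the extra seats.

Red=14; Amber=3; Green=3; Violet=2; Blue=6; Silver=3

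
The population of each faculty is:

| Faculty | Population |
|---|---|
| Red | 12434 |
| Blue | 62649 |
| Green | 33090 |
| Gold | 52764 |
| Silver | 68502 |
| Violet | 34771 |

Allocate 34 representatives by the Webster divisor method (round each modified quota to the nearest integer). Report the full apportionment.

Standard divisor 264210/34 ≈ 7770.882; standard quotas: Red 1.600, Blue 8.062, Green 4.258, Gold 6.790, Silver 8.815, Violet 4.475.
Rounding to the nearest integer gives Red 2, Blue 8, Green 4, Gold 7, Silver 9, Violet 4 — total 34, matching the house size, so no adjustment is needed.

Red 2, Blue 8, Green 4, Gold 7, Silver 9, Violet 4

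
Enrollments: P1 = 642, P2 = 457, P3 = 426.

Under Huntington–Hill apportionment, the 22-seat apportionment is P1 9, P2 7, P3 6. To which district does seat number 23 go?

Priority for the next seat is population ÷ (√(s·(s+1))).
Priorities: P1 67.673, P2 61.069, P3 65.733.
Highest priority: P1.

P1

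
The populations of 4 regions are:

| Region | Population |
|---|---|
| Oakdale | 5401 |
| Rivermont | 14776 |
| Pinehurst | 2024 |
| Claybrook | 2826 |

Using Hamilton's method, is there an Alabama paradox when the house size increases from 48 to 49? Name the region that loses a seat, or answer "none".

At 48 seats: Oakdale 10, Rivermont 28, Pinehurst 4, Claybrook 6.
At 49 seats: Oakdale 11, Rivermont 29, Pinehurst 4, Claybrook 5.
Claybrook drops from 6 to 5.

Claybrook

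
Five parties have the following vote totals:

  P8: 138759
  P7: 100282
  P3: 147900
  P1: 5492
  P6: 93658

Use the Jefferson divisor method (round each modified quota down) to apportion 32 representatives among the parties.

P8 9, P7 7, P3 10, P1 0, P6 6

Standard divisor 486091/32 ≈ 15190.344; standard quotas: P8 9.135, P7 6.602, P3 9.736, P1 0.362, P6 6.166.
Rounding down gives 9, 6, 9, 0, 6 = 30 seats, so the divisor must be adjusted.
With modified divisor 14100: modified quotas P8 9.841, P7 7.112, P3 10.489, P1 0.390, P6 6.642.
Rounding down: P8 9, P7 7, P3 10, P1 0, P6 6 (total 32).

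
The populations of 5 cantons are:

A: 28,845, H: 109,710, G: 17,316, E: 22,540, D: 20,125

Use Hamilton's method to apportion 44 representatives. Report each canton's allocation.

The standard divisor is 198536/44 ≈ 4512.182.
Standard quotas: A 6.3927, H 24.3142, G 3.8376, E 4.9954, D 4.4601.
Lower quotas: A 6, H 24, G 3, E 4, D 4 (sum 41, leaving 3 seats).
Remainders in descending order: E 0.9954, G 0.8376, D 0.4601, A 0.3927, H 0.3142.
The surplus seats go to E, G, D.

A 6; H 24; G 4; E 5; D 5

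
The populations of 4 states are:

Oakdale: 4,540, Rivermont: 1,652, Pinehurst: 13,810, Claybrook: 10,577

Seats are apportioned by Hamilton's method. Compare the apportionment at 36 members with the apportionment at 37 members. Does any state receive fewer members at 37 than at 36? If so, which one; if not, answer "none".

none

At 36 seats: Oakdale 5, Rivermont 2, Pinehurst 16, Claybrook 13.
At 37 seats: Oakdale 5, Rivermont 2, Pinehurst 17, Claybrook 13.
No state's allocation decreased.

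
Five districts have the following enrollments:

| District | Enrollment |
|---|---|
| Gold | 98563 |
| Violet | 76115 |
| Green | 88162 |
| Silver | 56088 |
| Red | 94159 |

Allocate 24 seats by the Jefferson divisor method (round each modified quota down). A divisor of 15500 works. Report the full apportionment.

Gold: 6, Violet: 4, Green: 5, Silver: 3, Red: 6

With modified divisor 15500: modified quotas Gold 6.359, Violet 4.911, Green 5.688, Silver 3.619, Red 6.075.
Rounding down: Gold 6, Violet 4, Green 5, Silver 3, Red 6 (total 24).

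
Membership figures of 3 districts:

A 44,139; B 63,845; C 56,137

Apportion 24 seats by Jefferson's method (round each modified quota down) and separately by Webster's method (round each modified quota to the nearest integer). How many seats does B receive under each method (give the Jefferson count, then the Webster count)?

Jefferson: A 6, B 10, C 8.
Webster: A 7, B 9, C 8.
B gets 10 under Jefferson and 9 under Webster.

10 and 9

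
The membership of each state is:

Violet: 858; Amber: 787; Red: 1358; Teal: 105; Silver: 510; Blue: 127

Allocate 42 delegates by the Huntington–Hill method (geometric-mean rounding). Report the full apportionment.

Violet 10; Amber 9; Red 15; Teal 1; Silver 6; Blue 1

With divisor 90: modified quotas Violet 9.533, Amber 8.744, Red 15.089, Teal 1.167, Silver 5.667, Blue 1.411.
Geometric-mean thresholds: Violet √(9·10)=9.487, Amber √(8·9)=8.485, Red √(15·16)=15.492, Teal √(1·2)=1.414, Silver √(5·6)=5.477, Blue √(1·2)=1.414.
Each quota rounded against its threshold gives Violet 10, Amber 9, Red 15, Teal 1, Silver 6, Blue 1 (total 42).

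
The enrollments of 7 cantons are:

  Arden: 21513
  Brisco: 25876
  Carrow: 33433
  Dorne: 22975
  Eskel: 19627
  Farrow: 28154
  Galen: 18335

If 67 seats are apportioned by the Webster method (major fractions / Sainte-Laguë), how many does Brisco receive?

10

Standard divisor 169913/67 ≈ 2536.015; standard quotas: Arden 8.483, Brisco 10.203, Carrow 13.183, Dorne 9.059, Eskel 7.739, Farrow 11.102, Galen 7.230.
Rounding to the nearest integer gives 8, 10, 13, 9, 8, 11, 7 = 66 seats, so the divisor must be adjusted.
With modified divisor 2500: modified quotas Arden 8.605, Brisco 10.350, Carrow 13.373, Dorne 9.190, Eskel 7.851, Farrow 11.262, Galen 7.334.
Rounding to the nearest integer: Arden 9, Brisco 10, Carrow 13, Dorne 9, Eskel 8, Farrow 11, Galen 7 (total 67).
Brisco receives 10.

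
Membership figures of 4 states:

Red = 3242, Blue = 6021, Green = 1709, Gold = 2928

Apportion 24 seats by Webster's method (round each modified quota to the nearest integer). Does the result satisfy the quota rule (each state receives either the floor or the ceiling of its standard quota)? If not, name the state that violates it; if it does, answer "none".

none

Standard quotas: Red 5.598, Blue 10.396, Green 2.951, Gold 5.056.
Webster allocation: Red 6, Blue 10, Green 3, Gold 5.
Every allocation lies between the lower and upper quota.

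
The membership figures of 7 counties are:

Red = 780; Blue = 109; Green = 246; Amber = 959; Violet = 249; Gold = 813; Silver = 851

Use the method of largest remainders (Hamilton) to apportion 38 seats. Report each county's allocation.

Red=8; Blue=1; Green=2; Amber=9; Violet=2; Gold=8; Silver=8

Standard divisor: 4007 ÷ 38 ≈ 105.447.
Standard quotas: Red 7.397, Blue 1.034, Green 2.333, Amber 9.095, Violet 2.361, Gold 7.710, Silver 8.070.
Lower quotas: Red 7, Blue 1, Green 2, Amber 9, Violet 2, Gold 7, Silver 8 (sum 36, leaving 2 seats).
Remainders in descending order: Gold 0.710, Red 0.397, Violet 0.361, Green 0.333, Amber 0.095, Silver 0.070, Blue 0.034.
The surplus seats go to Gold, Red.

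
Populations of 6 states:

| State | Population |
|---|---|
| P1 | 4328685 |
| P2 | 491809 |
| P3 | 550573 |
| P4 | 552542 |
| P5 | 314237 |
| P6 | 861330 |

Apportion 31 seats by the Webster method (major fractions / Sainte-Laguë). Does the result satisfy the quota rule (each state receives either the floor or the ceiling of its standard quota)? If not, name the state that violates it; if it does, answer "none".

P1

Standard quotas: P1 18.902, P2 2.148, P3 2.404, P4 2.413, P5 1.372, P6 3.761.
Webster allocation: P1 20, P2 2, P3 2, P4 2, P5 1, P6 4.
P1 has quota 18.902 (lower 18, upper 19) but receives 20 — outside the quota interval.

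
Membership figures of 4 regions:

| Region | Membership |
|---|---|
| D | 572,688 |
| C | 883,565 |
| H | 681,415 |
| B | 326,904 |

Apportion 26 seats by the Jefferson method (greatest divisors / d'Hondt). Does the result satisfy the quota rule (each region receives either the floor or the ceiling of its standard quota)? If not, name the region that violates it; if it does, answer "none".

none

Standard quotas: D 6.042, C 9.321, H 7.189, B 3.449.
Jefferson allocation: D 6, C 10, H 7, B 3.
Every allocation lies between the lower and upper quota.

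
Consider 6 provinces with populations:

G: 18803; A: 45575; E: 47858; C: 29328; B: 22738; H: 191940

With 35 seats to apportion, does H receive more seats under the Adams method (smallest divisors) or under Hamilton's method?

Hamilton

Adams: G 2, A 5, E 5, C 3, B 3, H 17.
Hamilton: G 2, A 4, E 5, C 3, B 2, H 19.
H gets 17 under Adams and 19 under Hamilton.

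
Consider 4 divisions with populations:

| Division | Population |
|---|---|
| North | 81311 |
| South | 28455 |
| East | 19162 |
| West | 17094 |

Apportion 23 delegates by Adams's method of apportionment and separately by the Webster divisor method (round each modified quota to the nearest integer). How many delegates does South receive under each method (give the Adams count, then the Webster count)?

Adams: North 12, South 5, East 3, West 3.
Webster: North 13, South 4, East 3, West 3.
South gets 5 under Adams and 4 under Webster.

5 and 4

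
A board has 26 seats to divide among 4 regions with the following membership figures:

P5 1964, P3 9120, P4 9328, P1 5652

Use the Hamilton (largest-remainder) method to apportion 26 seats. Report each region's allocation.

The standard divisor is 26064/26 ≈ 1002.462.
Standard quotas: P5 1.9592, P3 9.0976, P4 9.3051, P1 5.6381.
Lower quotas: P5 1, P3 9, P4 9, P1 5 (sum 24, leaving 2 seats).
Remainders in descending order: P5 0.9592, P1 0.6381, P4 0.3051, P3 0.0976.
Largest remainders: P5, P1 receive the extra seats.

P5: 2; P3: 9; P4: 9; P1: 6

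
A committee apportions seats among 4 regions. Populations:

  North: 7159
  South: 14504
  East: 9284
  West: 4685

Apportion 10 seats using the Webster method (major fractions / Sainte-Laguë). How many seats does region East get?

Standard divisor 35632/10 ≈ 3563.2; standard quotas: North 2.009, South 4.070, East 2.606, West 1.315.
Rounding to the nearest integer gives North 2, South 4, East 3, West 1 — total 10, matching the house size, so no adjustment is needed.
East receives 3.

3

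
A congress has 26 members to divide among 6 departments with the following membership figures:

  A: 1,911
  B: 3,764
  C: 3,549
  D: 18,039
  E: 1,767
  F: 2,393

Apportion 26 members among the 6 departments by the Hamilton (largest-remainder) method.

Total 31423; standard divisor 31423/26 ≈ 1208.577.
Standard quotas: A 1.5812, B 3.1144, C 2.9365, D 14.9258, E 1.4621, F 1.9800.
Lower quotas: A 1, B 3, C 2, D 14, E 1, F 1 (sum 22, leaving 4 seats).
Remainders in descending order: F 0.9800, C 0.9365, D 0.9258, A 0.5812, E 0.4621, B 0.1144.
The surplus seats go to F, C, D, A.

A 2, B 3, C 3, D 15, E 1, F 2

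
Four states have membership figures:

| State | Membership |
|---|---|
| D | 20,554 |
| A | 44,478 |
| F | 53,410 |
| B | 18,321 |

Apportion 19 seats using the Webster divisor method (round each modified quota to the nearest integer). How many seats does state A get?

6

Standard divisor 136763/19 ≈ 7198.053; standard quotas: D 2.855, A 6.179, F 7.420, B 2.545.
Rounding to the nearest integer gives D 3, A 6, F 7, B 3 — total 19, matching the house size, so no adjustment is needed.
A receives 6.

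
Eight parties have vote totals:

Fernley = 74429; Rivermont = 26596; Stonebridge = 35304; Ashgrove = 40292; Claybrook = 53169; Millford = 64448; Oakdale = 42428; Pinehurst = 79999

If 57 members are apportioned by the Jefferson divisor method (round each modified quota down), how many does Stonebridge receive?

Standard divisor 416665/57 ≈ 7309.912; standard quotas: Fernley 10.182, Rivermont 3.638, Stonebridge 4.830, Ashgrove 5.512, Claybrook 7.274, Millford 8.817, Oakdale 5.804, Pinehurst 10.944.
Rounding down gives 10, 3, 4, 5, 7, 8, 5, 10 = 52 seats, so the divisor must be adjusted.
With modified divisor 6740: modified quotas Fernley 11.043, Rivermont 3.946, Stonebridge 5.238, Ashgrove 5.978, Claybrook 7.889, Millford 9.562, Oakdale 6.295, Pinehurst 11.869.
Rounding down: Fernley 11, Rivermont 3, Stonebridge 5, Ashgrove 5, Claybrook 7, Millford 9, Oakdale 6, Pinehurst 11 (total 57).
Stonebridge receives 5.

5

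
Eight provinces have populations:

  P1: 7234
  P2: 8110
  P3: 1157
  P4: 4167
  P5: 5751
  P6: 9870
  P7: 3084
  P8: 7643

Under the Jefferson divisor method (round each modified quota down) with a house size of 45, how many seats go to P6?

Standard divisor 47016/45 ≈ 1044.8; standard quotas: P1 6.924, P2 7.762, P3 1.107, P4 3.988, P5 5.504, P6 9.447, P7 2.952, P8 7.315.
Rounding down gives 6, 7, 1, 3, 5, 9, 2, 7 = 40 seats, so the divisor must be adjusted.
With modified divisor 970: modified quotas P1 7.458, P2 8.361, P3 1.193, P4 4.296, P5 5.929, P6 10.175, P7 3.179, P8 7.879.
Rounding down: P1 7, P2 8, P3 1, P4 4, P5 5, P6 10, P7 3, P8 7 (total 45).
P6 receives 10.

10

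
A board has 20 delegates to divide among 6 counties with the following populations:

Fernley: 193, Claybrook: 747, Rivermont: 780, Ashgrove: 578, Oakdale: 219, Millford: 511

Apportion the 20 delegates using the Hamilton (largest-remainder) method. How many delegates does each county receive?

Fernley=1, Claybrook=5, Rivermont=5, Ashgrove=4, Oakdale=2, Millford=3

Standard divisor: 3028 ÷ 20 ≈ 151.4.
Standard quotas: Fernley 1.275, Claybrook 4.934, Rivermont 5.152, Ashgrove 3.818, Oakdale 1.446, Millford 3.375.
Lower quotas: Fernley 1, Claybrook 4, Rivermont 5, Ashgrove 3, Oakdale 1, Millford 3 (sum 17, leaving 3 seats).
Remainders in descending order: Claybrook 0.934, Ashgrove 0.818, Oakdale 0.446, Millford 0.375, Fernley 0.275, Rivermont 0.152.
Largest remainders: Claybrook, Ashgrove, Oakdale receive the extra seats.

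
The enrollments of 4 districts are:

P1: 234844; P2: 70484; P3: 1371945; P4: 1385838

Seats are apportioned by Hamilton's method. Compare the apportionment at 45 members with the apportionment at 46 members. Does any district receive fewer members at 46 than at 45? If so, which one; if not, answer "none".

P1

At 45 seats: P1 4, P2 1, P3 20, P4 20.
At 46 seats: P1 3, P2 1, P3 21, P4 21.
P1 drops from 4 to 3.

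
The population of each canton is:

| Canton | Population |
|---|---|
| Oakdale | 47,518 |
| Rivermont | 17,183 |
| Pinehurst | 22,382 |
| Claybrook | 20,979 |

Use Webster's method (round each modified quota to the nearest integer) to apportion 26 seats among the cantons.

Standard divisor 108062/26 ≈ 4156.231; standard quotas: Oakdale 11.433, Rivermont 4.134, Pinehurst 5.385, Claybrook 5.048.
Rounding to the nearest integer gives 11, 4, 5, 5 = 25 seats, so the divisor must be adjusted.
With modified divisor 4100: modified quotas Oakdale 11.590, Rivermont 4.191, Pinehurst 5.459, Claybrook 5.117.
Rounding to the nearest integer: Oakdale 12, Rivermont 4, Pinehurst 5, Claybrook 5 (total 26).

Oakdale 12, Rivermont 4, Pinehurst 5, Claybrook 5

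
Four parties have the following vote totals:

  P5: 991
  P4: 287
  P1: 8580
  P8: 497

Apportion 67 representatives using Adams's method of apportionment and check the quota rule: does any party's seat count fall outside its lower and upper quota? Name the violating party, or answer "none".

P1

Standard quotas: P5 6.412, P4 1.857, P1 55.515, P8 3.216.
Adams allocation: P5 7, P4 2, P1 54, P8 4.
P1 has quota 55.515 (lower 55, upper 56) but receives 54 — outside the quota interval.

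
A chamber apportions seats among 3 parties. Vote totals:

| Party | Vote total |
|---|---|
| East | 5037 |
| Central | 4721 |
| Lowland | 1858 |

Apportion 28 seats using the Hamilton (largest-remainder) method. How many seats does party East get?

Total 11616; standard divisor 11616/28 ≈ 414.857.
Standard quotas: East 12.1415, Central 11.3798, Lowland 4.4787.
Lower quotas: East 12, Central 11, Lowland 4 (sum 27, leaving 1 seat).
Remainders in descending order: Lowland 0.4787, Central 0.3798, East 0.1415.
The surplus seat goes to Lowland.
East receives 12.

12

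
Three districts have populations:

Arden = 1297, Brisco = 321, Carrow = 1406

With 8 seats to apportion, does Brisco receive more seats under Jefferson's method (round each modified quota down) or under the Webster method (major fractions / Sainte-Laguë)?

Webster

Jefferson: Arden 4, Brisco 0, Carrow 4.
Webster: Arden 3, Brisco 1, Carrow 4.
Brisco gets 0 under Jefferson and 1 under Webster.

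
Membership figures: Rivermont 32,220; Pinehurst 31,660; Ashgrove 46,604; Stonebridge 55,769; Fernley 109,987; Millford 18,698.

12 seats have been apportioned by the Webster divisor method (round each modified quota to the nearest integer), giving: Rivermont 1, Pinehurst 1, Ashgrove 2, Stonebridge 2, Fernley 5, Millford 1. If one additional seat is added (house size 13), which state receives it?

Stonebridge

Priority for the next seat is population ÷ (current seats + 0.5).
Priorities: Rivermont 21480.000, Pinehurst 21106.667, Ashgrove 18641.600, Stonebridge 22307.600, Fernley 19997.636, Millford 12465.333.
Highest priority: Stonebridge.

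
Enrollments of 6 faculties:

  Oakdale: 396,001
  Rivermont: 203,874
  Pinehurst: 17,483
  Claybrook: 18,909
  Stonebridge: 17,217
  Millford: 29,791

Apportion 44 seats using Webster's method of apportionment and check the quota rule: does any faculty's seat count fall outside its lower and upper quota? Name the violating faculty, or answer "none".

Standard quotas: Oakdale 25.501, Rivermont 13.129, Pinehurst 1.126, Claybrook 1.218, Stonebridge 1.109, Millford 1.918.
Webster allocation: Oakdale 26, Rivermont 13, Pinehurst 1, Claybrook 1, Stonebridge 1, Millford 2.
Every allocation lies between the lower and upper quota.

none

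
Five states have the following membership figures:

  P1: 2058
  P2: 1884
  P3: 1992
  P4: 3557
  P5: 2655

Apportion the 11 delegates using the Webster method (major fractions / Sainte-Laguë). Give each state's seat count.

P1 2; P2 2; P3 2; P4 3; P5 2

Standard divisor 12146/11 ≈ 1104.182; standard quotas: P1 1.864, P2 1.706, P3 1.804, P4 3.221, P5 2.404.
Rounding to the nearest integer gives P1 2, P2 2, P3 2, P4 3, P5 2 — total 11, matching the house size, so no adjustment is needed.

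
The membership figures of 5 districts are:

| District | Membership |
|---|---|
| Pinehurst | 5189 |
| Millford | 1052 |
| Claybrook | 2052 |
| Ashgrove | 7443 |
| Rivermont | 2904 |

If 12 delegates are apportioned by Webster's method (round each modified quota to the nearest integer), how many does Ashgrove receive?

Standard divisor 18640/12 ≈ 1553.333; standard quotas: Pinehurst 3.341, Millford 0.677, Claybrook 1.321, Ashgrove 4.792, Rivermont 1.870.
Rounding to the nearest integer gives Pinehurst 3, Millford 1, Claybrook 1, Ashgrove 5, Rivermont 2 — total 12, matching the house size, so no adjustment is needed.
Ashgrove receives 5.

5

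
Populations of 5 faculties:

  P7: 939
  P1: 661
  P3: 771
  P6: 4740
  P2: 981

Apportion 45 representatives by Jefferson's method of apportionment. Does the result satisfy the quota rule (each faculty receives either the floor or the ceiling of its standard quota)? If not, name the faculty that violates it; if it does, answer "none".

P6

Standard quotas: P7 5.222, P1 3.676, P3 4.288, P6 26.359, P2 5.455.
Jefferson allocation: P7 5, P1 3, P3 4, P6 28, P2 5.
P6 has quota 26.359 (lower 26, upper 27) but receives 28 — outside the quota interval.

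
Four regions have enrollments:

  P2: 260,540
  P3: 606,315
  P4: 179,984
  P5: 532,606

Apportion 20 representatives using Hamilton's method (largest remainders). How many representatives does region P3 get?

8

Total 1579445; standard divisor 1579445/20 ≈ 78972.25.
Standard quotas: P2 3.2991, P3 7.6776, P4 2.2791, P5 6.7442.
Lower quotas: P2 3, P3 7, P4 2, P5 6 (sum 18, leaving 2 seats).
Remainders in descending order: P5 0.7442, P3 0.6776, P2 0.2991, P4 0.2791.
The surplus seats go to P5, P3.
P3 receives 8.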